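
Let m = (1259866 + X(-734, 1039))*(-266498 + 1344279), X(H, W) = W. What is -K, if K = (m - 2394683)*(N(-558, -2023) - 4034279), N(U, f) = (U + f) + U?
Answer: 5486758432011390996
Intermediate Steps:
N(U, f) = f + 2*U
m = 1358979451805 (m = (1259866 + 1039)*(-266498 + 1344279) = 1260905*1077781 = 1358979451805)
K = -5486758432011390996 (K = (1358979451805 - 2394683)*((-2023 + 2*(-558)) - 4034279) = 1358977057122*((-2023 - 1116) - 4034279) = 1358977057122*(-3139 - 4034279) = 1358977057122*(-4037418) = -5486758432011390996)
-K = -1*(-5486758432011390996) = 5486758432011390996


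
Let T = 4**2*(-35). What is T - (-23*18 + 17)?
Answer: -163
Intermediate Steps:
T = -560 (T = 16*(-35) = -560)
T - (-23*18 + 17) = -560 - (-23*18 + 17) = -560 - (-414 + 17) = -560 - 1*(-397) = -560 + 397 = -163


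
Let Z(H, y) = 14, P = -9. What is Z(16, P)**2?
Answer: 196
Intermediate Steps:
Z(16, P)**2 = 14**2 = 196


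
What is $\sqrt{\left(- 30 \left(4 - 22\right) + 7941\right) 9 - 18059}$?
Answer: $\sqrt{58270} \approx 241.39$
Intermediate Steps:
$\sqrt{\left(- 30 \left(4 - 22\right) + 7941\right) 9 - 18059} = \sqrt{\left(\left(-30\right) \left(-18\right) + 7941\right) 9 - 18059} = \sqrt{\left(540 + 7941\right) 9 - 18059} = \sqrt{8481 \cdot 9 - 18059} = \sqrt{76329 - 18059} = \sqrt{58270}$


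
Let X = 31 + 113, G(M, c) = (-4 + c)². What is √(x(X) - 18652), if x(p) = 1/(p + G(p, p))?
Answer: 3*I*√50493235262/4936 ≈ 136.57*I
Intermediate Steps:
X = 144
x(p) = 1/(p + (-4 + p)²)
√(x(X) - 18652) = √(1/(144 + (-4 + 144)²) - 18652) = √(1/(144 + 140²) - 18652) = √(1/(144 + 19600) - 18652) = √(1/19744 - 18652) = √(-368265087/19744) = 3*I*√50493235262/4936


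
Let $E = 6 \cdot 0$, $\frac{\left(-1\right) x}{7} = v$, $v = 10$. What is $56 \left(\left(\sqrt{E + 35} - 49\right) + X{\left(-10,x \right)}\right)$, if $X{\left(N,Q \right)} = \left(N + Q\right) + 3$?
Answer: $-7056 + 56 \sqrt{35} \approx -6724.7$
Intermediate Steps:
$x = -70$ ($x = \left(-7\right) 10 = -70$)
$E = 0$
$X{\left(N,Q \right)} = 3 + N + Q$
$56 \left(\left(\sqrt{E + 35} - 49\right) + X{\left(-10,x \right)}\right) = 56 \left(\left(\sqrt{0 + 35} - 49\right) - 77\right) = 56 \left(\left(\sqrt{35} - 49\right) - 77\right) = 56 \left(\left(-49 + \sqrt{35}\right) - 77\right) = 56 \left(-126 + \sqrt{35}\right) = -7056 + 56 \sqrt{35}$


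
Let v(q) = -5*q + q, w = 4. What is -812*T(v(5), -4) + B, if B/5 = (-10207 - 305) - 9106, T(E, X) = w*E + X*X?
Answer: -46122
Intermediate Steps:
v(q) = -4*q
T(E, X) = X**2 + 4*E (T(E, X) = 4*E + X*X = 4*E + X**2 = X**2 + 4*E)
B = -98090 (B = 5*((-10207 - 305) - 9106) = 5*(-10512 - 9106) = 5*(-19618) = -98090)
-812*T(v(5), -4) + B = -812*((-4)**2 + 4*(-4*5)) - 98090 = -812*(16 + 4*(-20)) - 98090 = -812*(16 - 80) - 98090 = -812*(-64) - 98090 = 51968 - 98090 = -46122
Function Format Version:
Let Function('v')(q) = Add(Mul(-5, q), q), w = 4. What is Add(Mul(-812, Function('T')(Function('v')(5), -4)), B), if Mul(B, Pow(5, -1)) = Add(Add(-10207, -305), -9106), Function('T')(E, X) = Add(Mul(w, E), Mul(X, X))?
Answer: -46122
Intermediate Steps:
Function('v')(q) = Mul(-4, q)
Function('T')(E, X) = Add(Pow(X, 2), Mul(4, E)) (Function('T')(E, X) = Add(Mul(4, E), Mul(X, X)) = Add(Mul(4, E), Pow(X, 2)) = Add(Pow(X, 2), Mul(4, E)))
B = -98090 (B = Mul(5, Add(Add(-10207, -305), -9106)) = Mul(5, Add(-10512, -9106)) = Mul(5, -19618) = -98090)
Add(Mul(-812, Function('T')(Function('v')(5), -4)), B) = Add(Mul(-812, Add(Pow(-4, 2), Mul(4, Mul(-4, 5)))), -98090) = Add(Mul(-812, Add(16, Mul(4, -20))), -98090) = Add(Mul(-812, Add(16, -80)), -98090) = Add(Mul(-812, -64), -98090) = Add(51968, -98090) = -46122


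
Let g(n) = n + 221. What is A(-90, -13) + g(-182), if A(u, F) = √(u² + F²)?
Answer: 39 + √8269 ≈ 129.93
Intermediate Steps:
g(n) = 221 + n
A(u, F) = √(F² + u²)
A(-90, -13) + g(-182) = √((-13)² + (-90)²) + (221 - 182) = √(169 + 8100) + 39 = √8269 + 39 = 39 + √8269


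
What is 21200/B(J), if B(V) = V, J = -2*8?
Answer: -1325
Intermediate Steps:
J = -16
21200/B(J) = 21200/(-16) = 21200*(-1/16) = -1325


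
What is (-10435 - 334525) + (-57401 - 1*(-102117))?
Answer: -300244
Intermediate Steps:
(-10435 - 334525) + (-57401 - 1*(-102117)) = -344960 + (-57401 + 102117) = -344960 + 44716 = -300244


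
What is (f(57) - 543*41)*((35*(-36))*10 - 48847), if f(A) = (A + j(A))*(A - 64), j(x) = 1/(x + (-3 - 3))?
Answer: 71018537743/51 ≈ 1.3925e+9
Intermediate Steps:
j(x) = 1/(-6 + x) (j(x) = 1/(x - 6) = 1/(-6 + x))
f(A) = (-64 + A)*(A + 1/(-6 + A)) (f(A) = (A + 1/(-6 + A))*(A - 64) = (A + 1/(-6 + A))*(-64 + A) = (-64 + A)*(A + 1/(-6 + A)))
(f(57) - 543*41)*((35*(-36))*10 - 48847) = ((-64 + 57 + 57*(-64 + 57)*(-6 + 57))/(-6 + 57) - 543*41)*((35*(-36))*10 - 48847) = ((-64 + 57 + 57*(-7)*51)/51 - 22263)*(-1260*10 - 48847) = ((-64 + 57 - 20349)/51 - 22263)*(-12600 - 48847) = ((1/51)*(-20356) - 22263)*(-61447) = (-20356/51 - 22263)*(-61447) = -1155769/51*(-61447) = 71018537743/51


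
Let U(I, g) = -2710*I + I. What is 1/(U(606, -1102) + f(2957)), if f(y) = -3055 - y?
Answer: -1/1647666 ≈ -6.0692e-7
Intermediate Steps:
U(I, g) = -2709*I
1/(U(606, -1102) + f(2957)) = 1/(-2709*606 + (-3055 - 1*2957)) = 1/(-1641654 + (-3055 - 2957)) = 1/(-1641654 - 6012) = 1/(-1647666) = -1/1647666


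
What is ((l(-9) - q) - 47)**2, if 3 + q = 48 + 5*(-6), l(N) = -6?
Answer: 4624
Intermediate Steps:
q = 15 (q = -3 + (48 + 5*(-6)) = -3 + (48 - 30) = -3 + 18 = 15)
((l(-9) - q) - 47)**2 = ((-6 - 1*15) - 47)**2 = ((-6 - 15) - 47)**2 = (-21 - 47)**2 = (-68)**2 = 4624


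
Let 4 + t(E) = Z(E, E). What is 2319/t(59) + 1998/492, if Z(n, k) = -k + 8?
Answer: -171843/4510 ≈ -38.103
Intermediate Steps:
Z(n, k) = 8 - k
t(E) = 4 - E (t(E) = -4 + (8 - E) = 4 - E)
2319/t(59) + 1998/492 = 2319/(4 - 1*59) + 1998/492 = 2319/(4 - 59) + 1998*(1/492) = 2319/(-55) + 333/82 = 2319*(-1/55) + 333/82 = -2319/55 + 333/82 = -171843/4510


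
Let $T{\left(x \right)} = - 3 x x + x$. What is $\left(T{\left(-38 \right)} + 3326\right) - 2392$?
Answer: $-3436$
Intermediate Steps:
$T{\left(x \right)} = x - 3 x^{2}$ ($T{\left(x \right)} = - 3 x^{2} + x = x - 3 x^{2}$)
$\left(T{\left(-38 \right)} + 3326\right) - 2392 = \left(- 38 \left(1 - -114\right) + 3326\right) - 2392 = \left(- 38 \left(1 + 114\right) + 3326\right) - 2392 = \left(\left(-38\right) 115 + 3326\right) - 2392 = \left(-4370 + 3326\right) - 2392 = -1044 - 2392 = -3436$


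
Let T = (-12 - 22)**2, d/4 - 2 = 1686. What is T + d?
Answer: 7908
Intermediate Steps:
d = 6752 (d = 8 + 4*1686 = 8 + 6744 = 6752)
T = 1156 (T = (-34)**2 = 1156)
T + d = 1156 + 6752 = 7908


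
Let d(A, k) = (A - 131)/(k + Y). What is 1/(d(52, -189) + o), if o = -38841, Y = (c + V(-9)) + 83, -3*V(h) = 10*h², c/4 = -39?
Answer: -532/20663333 ≈ -2.5746e-5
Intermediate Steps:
c = -156 (c = 4*(-39) = -156)
V(h) = -10*h²/3
Y = -343 (Y = (-156 - 10/3*(-9)²) + 83 = (-156 - 10/3*81) + 83 = (-156 - 270) + 83 = -426 + 83 = -343)
d(A, k) = (-131 + A)/(-343 + k) (d(A, k) = (A - 131)/(k - 343) = (-131 + A)/(-343 + k))
1/(d(52, -189) + o) = 1/((-131 + 52)/(-343 - 189) - 38841) = 1/(-79/(-532) - 38841) = 1/(-1/532*(-79) - 38841) = 1/(79/532 - 38841) = 1/(-20663333/532) = -532/20663333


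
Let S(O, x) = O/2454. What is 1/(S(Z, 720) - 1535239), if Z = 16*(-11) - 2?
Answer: -1227/1883738342 ≈ -6.5136e-7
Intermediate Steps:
Z = -178 (Z = -176 - 2 = -178)
S(O, x) = O/2454 (S(O, x) = O*(1/2454) = O/2454)
1/(S(Z, 720) - 1535239) = 1/((1/2454)*(-178) - 1535239) = 1/(-89/1227 - 1535239) = 1/(-1883738342/1227) = -1227/1883738342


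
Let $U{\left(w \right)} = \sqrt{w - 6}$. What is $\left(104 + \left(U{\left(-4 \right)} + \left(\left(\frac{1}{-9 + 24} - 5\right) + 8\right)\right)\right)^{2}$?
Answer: $\frac{2576986}{225} + \frac{3212 i \sqrt{10}}{15} \approx 11453.0 + 677.15 i$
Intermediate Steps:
$U{\left(w \right)} = \sqrt{-6 + w}$
$\left(104 + \left(U{\left(-4 \right)} + \left(\left(\frac{1}{-9 + 24} - 5\right) + 8\right)\right)\right)^{2} = \left(104 + \left(\sqrt{-6 - 4} + \left(\left(\frac{1}{-9 + 24} - 5\right) + 8\right)\right)\right)^{2} = \left(104 + \left(\sqrt{-10} + \left(\left(\frac{1}{15} - 5\right) + 8\right)\right)\right)^{2} = \left(104 + \left(i \sqrt{10} + \left(\left(\frac{1}{15} - 5\right) + 8\right)\right)\right)^{2} = \left(104 + \left(i \sqrt{10} + \left(- \frac{74}{15} + 8\right)\right)\right)^{2} = \left(104 + \left(i \sqrt{10} + \frac{46}{15}\right)\right)^{2} = \left(104 + \left(\frac{46}{15} + i \sqrt{10}\right)\right)^{2} = \left(\frac{1606}{15} + i \sqrt{10}\right)^{2}$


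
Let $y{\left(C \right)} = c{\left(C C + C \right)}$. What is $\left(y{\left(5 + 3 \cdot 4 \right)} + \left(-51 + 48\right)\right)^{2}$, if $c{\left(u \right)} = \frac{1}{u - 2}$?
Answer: $\frac{829921}{92416} \approx 8.9803$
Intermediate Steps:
$c{\left(u \right)} = \frac{1}{-2 + u}$
$y{\left(C \right)} = \frac{1}{-2 + C + C^{2}}$ ($y{\left(C \right)} = \frac{1}{-2 + \left(C C + C\right)} = \frac{1}{-2 + \left(C^{2} + C\right)} = \frac{1}{-2 + \left(C + C^{2}\right)} = \frac{1}{-2 + C + C^{2}}$)
$\left(y{\left(5 + 3 \cdot 4 \right)} + \left(-51 + 48\right)\right)^{2} = \left(\frac{1}{-2 + \left(5 + 3 \cdot 4\right) \left(1 + \left(5 + 3 \cdot 4\right)\right)} + \left(-51 + 48\right)\right)^{2} = \left(\frac{1}{-2 + \left(5 + 12\right) \left(1 + \left(5 + 12\right)\right)} - 3\right)^{2} = \left(\frac{1}{-2 + 17 \left(1 + 17\right)} - 3\right)^{2} = \left(\frac{1}{-2 + 17 \cdot 18} - 3\right)^{2} = \left(\frac{1}{-2 + 306} - 3\right)^{2} = \left(\frac{1}{304} - 3\right)^{2} = \left(- \frac{911}{304}\right)^{2} = \frac{829921}{92416}$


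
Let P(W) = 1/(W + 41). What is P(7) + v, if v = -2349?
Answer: -112751/48 ≈ -2349.0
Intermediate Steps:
P(W) = 1/(41 + W)
P(7) + v = 1/(41 + 7) - 2349 = 1/48 - 2349 = -112751/48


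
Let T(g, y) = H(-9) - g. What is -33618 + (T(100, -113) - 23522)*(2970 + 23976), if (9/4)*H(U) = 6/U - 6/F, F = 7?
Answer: -4455991954/7 ≈ -6.3657e+8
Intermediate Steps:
H(U) = -8/21 + 8/(3*U) (H(U) = 4*(6/U - 6/7)/9 = 4*(-6/7 + 6/U)/9 = -8/21 + 8/(3*U))
T(g, y) = -128/189 - g (T(g, y) = (8/21)*(7 - 1*(-9))/(-9) - g = (8/21)*(-⅑)*(7 + 9) - g = (8/21)*(-⅑)*16 - g = -128/189 - g)
-33618 + (T(100, -113) - 23522)*(2970 + 23976) = -33618 + ((-128/189 - 1*100) - 23522)*(2970 + 23976) = -33618 + ((-128/189 - 100) - 23522)*26946 = -33618 + (-19028/189 - 23522)*26946 = -33618 - 4464686/189*26946 = -33618 - 4455756628/7 = -4455991954/7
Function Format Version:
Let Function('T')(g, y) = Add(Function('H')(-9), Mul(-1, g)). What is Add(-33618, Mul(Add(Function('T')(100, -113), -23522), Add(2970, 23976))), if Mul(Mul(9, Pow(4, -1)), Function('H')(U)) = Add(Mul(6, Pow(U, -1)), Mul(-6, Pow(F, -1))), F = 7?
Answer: Rational(-4455991954, 7) ≈ -6.3657e+8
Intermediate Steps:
Function('H')(U) = Add(Rational(-8, 21), Mul(Rational(8, 3), Pow(U, -1))) (Function('H')(U) = Mul(Rational(4, 9), Add(Mul(6, Pow(U, -1)), Mul(-6, Pow(7, -1)))) = Mul(Rational(4, 9), Add(Mul(6, Pow(U, -1)), Mul(-6, Rational(1, 7)))) = Mul(Rational(4, 9), Add(Mul(6, Pow(U, -1)), Rational(-6, 7))) = Mul(Rational(4, 9), Add(Rational(-6, 7), Mul(6, Pow(U, -1)))) = Add(Rational(-8, 21), Mul(Rational(8, 3), Pow(U, -1))))
Function('T')(g, y) = Add(Rational(-128, 189), Mul(-1, g)) (Function('T')(g, y) = Add(Mul(Rational(8, 21), Pow(-9, -1), Add(7, Mul(-1, -9))), Mul(-1, g)) = Add(Mul(Rational(8, 21), Rational(-1, 9), Add(7, 9)), Mul(-1, g)) = Add(Mul(Rational(8, 21), Rational(-1, 9), 16), Mul(-1, g)) = Add(Rational(-128, 189), Mul(-1, g)))
Add(-33618, Mul(Add(Function('T')(100, -113), -23522), Add(2970, 23976))) = Add(-33618, Mul(Add(Add(Rational(-128, 189), Mul(-1, 100)), -23522), Add(2970, 23976))) = Add(-33618, Mul(Add(Add(Rational(-128, 189), -100), -23522), 26946)) = Add(-33618, Mul(Add(Rational(-19028, 189), -23522), 26946)) = Add(-33618, Mul(Rational(-4464686, 189), 26946)) = Add(-33618, Rational(-4455756628, 7)) = Rational(-4455991954, 7)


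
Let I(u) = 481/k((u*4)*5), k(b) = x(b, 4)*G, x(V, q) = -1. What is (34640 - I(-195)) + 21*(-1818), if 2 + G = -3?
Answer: -18171/5 ≈ -3634.2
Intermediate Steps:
G = -5 (G = -2 - 3 = -5)
k(b) = 5 (k(b) = -1*(-5) = 5)
I(u) = 481/5
(34640 - I(-195)) + 21*(-1818) = (34640 - 1*481/5) + 21*(-1818) = (34640 - 481/5) - 38178 = 172719/5 - 38178 = -18171/5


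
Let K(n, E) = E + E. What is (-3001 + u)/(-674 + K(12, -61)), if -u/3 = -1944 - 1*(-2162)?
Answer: 3655/796 ≈ 4.5917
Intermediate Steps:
K(n, E) = 2*E
u = -654 (u = -3*(-1944 - 1*(-2162)) = -3*(-1944 + 2162) = -3*218 = -654)
(-3001 + u)/(-674 + K(12, -61)) = (-3001 - 654)/(-674 + 2*(-61)) = -3655/(-674 - 122) = -3655/(-796) = -3655*(-1/796) = 3655/796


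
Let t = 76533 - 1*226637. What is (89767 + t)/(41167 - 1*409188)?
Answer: 60337/368021 ≈ 0.16395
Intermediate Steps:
t = -150104 (t = 76533 - 226637 = -150104)
(89767 + t)/(41167 - 1*409188) = (89767 - 150104)/(41167 - 1*409188) = -60337/(41167 - 409188) = -60337/(-368021) = -60337*(-1/368021) = 60337/368021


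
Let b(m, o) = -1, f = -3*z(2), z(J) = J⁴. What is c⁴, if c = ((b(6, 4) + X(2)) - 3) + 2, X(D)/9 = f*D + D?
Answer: 517110562816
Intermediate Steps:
f = -48 (f = -3*2⁴ = -3*16 = -48)
X(D) = -423*D (X(D) = 9*(-48*D + D) = 9*(-47*D) = -423*D)
c = -848 (c = ((-1 - 423*2) - 3) + 2 = ((-1 - 846) - 3) + 2 = (-847 - 3) + 2 = -850 + 2 = -848)
c⁴ = (-848)⁴ = 517110562816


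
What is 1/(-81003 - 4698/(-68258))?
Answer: -34129/2764549038 ≈ -1.2345e-5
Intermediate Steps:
1/(-81003 - 4698/(-68258)) = 1/(-81003 - 4698*(-1/68258)) = 1/(-81003 + 2349/34129) = 1/(-2764549038/34129) = -34129/2764549038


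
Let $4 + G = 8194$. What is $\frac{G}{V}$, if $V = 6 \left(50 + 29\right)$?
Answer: $\frac{1365}{79} \approx 17.278$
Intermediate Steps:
$V = 474$ ($V = 6 \cdot 79 = 474$)
$G = 8190$ ($G = -4 + 8194 = 8190$)
$\frac{G}{V} = \frac{8190}{474} = 8190 \cdot \frac{1}{474} = \frac{1365}{79}$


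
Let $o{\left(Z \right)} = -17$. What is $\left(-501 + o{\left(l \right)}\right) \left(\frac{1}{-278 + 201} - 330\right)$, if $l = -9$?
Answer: $\frac{1880414}{11} \approx 1.7095 \cdot 10^{5}$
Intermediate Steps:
$\left(-501 + o{\left(l \right)}\right) \left(\frac{1}{-278 + 201} - 330\right) = \left(-501 - 17\right) \left(\frac{1}{-278 + 201} - 330\right) = - 518 \left(\frac{1}{-77} - 330\right) = - 518 \left(- \frac{1}{77} - 330\right) = \left(-518\right) \left(- \frac{25411}{77}\right) = \frac{1880414}{11}$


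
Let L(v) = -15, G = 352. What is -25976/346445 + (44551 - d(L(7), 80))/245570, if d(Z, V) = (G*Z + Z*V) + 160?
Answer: 449803091/3403059946 ≈ 0.13218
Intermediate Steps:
d(Z, V) = 160 + 352*Z + V*Z (d(Z, V) = (352*Z + Z*V) + 160 = (352*Z + V*Z) + 160 = 160 + 352*Z + V*Z)
-25976/346445 + (44551 - d(L(7), 80))/245570 = -25976/346445 + (44551 - (160 + 352*(-15) + 80*(-15)))/245570 = -25976*1/346445 + (44551 - (160 - 5280 - 1200))*(1/245570) = -25976/346445 + (44551 - 1*(-6320))*(1/245570) = -25976/346445 + (44551 + 6320)*(1/245570) = -25976/346445 + 50871*(1/245570) = -25976/346445 + 50871/245570 = 449803091/3403059946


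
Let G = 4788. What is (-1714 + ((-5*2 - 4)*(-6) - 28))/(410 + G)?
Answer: -829/2599 ≈ -0.31897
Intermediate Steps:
(-1714 + ((-5*2 - 4)*(-6) - 28))/(410 + G) = (-1714 + ((-5*2 - 4)*(-6) - 28))/(410 + 4788) = (-1714 + ((-10 - 4)*(-6) - 28))/5198 = (-1714 + (-14*(-6) - 28))*(1/5198) = (-1714 + (84 - 28))*(1/5198) = (-1714 + 56)*(1/5198) = -1658*1/5198 = -829/2599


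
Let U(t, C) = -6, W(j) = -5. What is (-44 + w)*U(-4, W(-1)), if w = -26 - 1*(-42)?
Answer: 168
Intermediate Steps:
w = 16 (w = -26 + 42 = 16)
(-44 + w)*U(-4, W(-1)) = (-44 + 16)*(-6) = -28*(-6) = 168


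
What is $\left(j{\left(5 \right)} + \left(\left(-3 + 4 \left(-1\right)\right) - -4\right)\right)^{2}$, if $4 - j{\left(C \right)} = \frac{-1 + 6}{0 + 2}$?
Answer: $\frac{9}{4} \approx 2.25$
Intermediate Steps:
$j{\left(C \right)} = \frac{3}{2}$ ($j{\left(C \right)} = 4 - \frac{-1 + 6}{0 + 2} = 4 - \frac{5}{2} = \frac{3}{2}$)
$\left(j{\left(5 \right)} + \left(\left(-3 + 4 \left(-1\right)\right) - -4\right)\right)^{2} = \left(\frac{3}{2} + \left(\left(-3 + 4 \left(-1\right)\right) - -4\right)\right)^{2} = \left(\frac{3}{2} + \left(\left(-3 - 4\right) + 4\right)\right)^{2} = \left(\frac{3}{2} + \left(-7 + 4\right)\right)^{2} = \left(\frac{3}{2} - 3\right)^{2} = \left(- \frac{3}{2}\right)^{2} = \frac{9}{4}$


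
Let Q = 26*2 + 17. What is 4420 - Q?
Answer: 4351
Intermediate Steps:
Q = 69 (Q = 52 + 17 = 69)
4420 - Q = 4420 - 1*69 = 4420 - 69 = 4351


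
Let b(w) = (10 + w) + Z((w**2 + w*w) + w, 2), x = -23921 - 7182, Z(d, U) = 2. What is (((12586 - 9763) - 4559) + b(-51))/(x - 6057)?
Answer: 355/7432 ≈ 0.047766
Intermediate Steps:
x = -31103
b(w) = 12 + w (b(w) = (10 + w) + 2 = 12 + w)
(((12586 - 9763) - 4559) + b(-51))/(x - 6057) = (((12586 - 9763) - 4559) + (12 - 51))/(-31103 - 6057) = ((2823 - 4559) - 39)/(-37160) = (-1736 - 39)*(-1/37160) = -1775*(-1/37160) = 355/7432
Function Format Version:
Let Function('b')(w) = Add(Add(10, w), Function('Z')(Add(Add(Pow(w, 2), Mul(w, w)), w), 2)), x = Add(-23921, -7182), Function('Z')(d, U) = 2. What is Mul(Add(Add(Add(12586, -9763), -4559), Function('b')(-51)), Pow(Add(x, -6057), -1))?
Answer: Rational(355, 7432) ≈ 0.047766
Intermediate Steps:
x = -31103
Function('b')(w) = Add(12, w) (Function('b')(w) = Add(Add(10, w), 2) = Add(12, w))
Mul(Add(Add(Add(12586, -9763), -4559), Function('b')(-51)), Pow(Add(x, -6057), -1)) = Mul(Add(Add(Add(12586, -9763), -4559), Add(12, -51)), Pow(Add(-31103, -6057), -1)) = Mul(Add(Add(2823, -4559), -39), Pow(-37160, -1)) = Mul(Add(-1736, -39), Rational(-1, 37160)) = Mul(-1775, Rational(-1, 37160)) = Rational(355, 7432)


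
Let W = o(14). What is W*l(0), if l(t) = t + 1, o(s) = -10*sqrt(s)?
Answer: -10*sqrt(14) ≈ -37.417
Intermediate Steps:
l(t) = 1 + t
W = -10*sqrt(14) ≈ -37.417
W*l(0) = (-10*sqrt(14))*(1 + 0) = -10*sqrt(14)*1 = -10*sqrt(14)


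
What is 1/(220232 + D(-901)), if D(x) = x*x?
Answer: 1/1032033 ≈ 9.6896e-7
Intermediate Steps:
D(x) = x²
1/(220232 + D(-901)) = 1/(220232 + (-901)²) = 1/(220232 + 811801) = 1/1032033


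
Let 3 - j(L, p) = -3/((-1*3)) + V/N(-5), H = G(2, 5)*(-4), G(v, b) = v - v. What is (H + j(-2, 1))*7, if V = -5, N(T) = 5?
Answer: 21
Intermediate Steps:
G(v, b) = 0
H = 0 (H = 0*(-4) = 0)
j(L, p) = 3 (j(L, p) = 3 - (-3/((-1*3)) - 5/5) = 3 - (-3/(-3) - 5*⅕) = 3 - (-3*(-⅓) - 1) = 3 - (1 - 1) = 3 - 1*0 = 3 + 0 = 3)
(H + j(-2, 1))*7 = (0 + 3)*7 = 3*7 = 21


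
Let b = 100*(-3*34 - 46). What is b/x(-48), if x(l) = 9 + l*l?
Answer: -14800/2313 ≈ -6.3986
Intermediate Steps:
x(l) = 9 + l²
b = -14800 (b = 100*(-102 - 46) = 100*(-148) = -14800)
b/x(-48) = -14800/(9 + (-48)²) = -14800/(9 + 2304) = -14800/2313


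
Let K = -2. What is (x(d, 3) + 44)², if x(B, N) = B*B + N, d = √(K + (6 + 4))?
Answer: 3025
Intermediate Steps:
d = 2*√2 (d = √(-2 + (6 + 4)) = √(-2 + 10) = √8 = 2*√2 ≈ 2.8284)
x(B, N) = N + B² (x(B, N) = B² + N = N + B²)
(x(d, 3) + 44)² = ((3 + (2*√2)²) + 44)² = ((3 + 8) + 44)² = (11 + 44)² = 55² = 3025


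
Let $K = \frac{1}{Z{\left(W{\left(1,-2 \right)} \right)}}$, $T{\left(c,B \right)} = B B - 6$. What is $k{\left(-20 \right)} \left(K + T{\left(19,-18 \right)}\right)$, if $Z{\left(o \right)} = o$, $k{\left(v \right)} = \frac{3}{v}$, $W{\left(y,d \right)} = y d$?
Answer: $- \frac{381}{8} \approx -47.625$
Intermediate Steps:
$W{\left(y,d \right)} = d y$
$T{\left(c,B \right)} = -6 + B^{2}$ ($T{\left(c,B \right)} = B^{2} - 6 = -6 + B^{2}$)
$K = - \frac{1}{2}$ ($K = \frac{1}{\left(-2\right) 1} = \frac{1}{-2} = - \frac{1}{2} \approx -0.5$)
$k{\left(-20 \right)} \left(K + T{\left(19,-18 \right)}\right) = \frac{3}{-20} \left(- \frac{1}{2} - \left(6 - \left(-18\right)^{2}\right)\right) = 3 \left(- \frac{1}{20}\right) \left(- \frac{1}{2} + \left(-6 + 324\right)\right) = - \frac{3 \left(- \frac{1}{2} + 318\right)}{20} = \left(- \frac{3}{20}\right) \frac{635}{2} = - \frac{381}{8}$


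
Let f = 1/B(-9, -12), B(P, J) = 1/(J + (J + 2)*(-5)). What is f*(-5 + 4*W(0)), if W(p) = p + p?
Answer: -190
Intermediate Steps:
W(p) = 2*p
B(P, J) = 1/(-10 - 4*J) (B(P, J) = 1/(J + (2 + J)*(-5)) = 1/(J + (-10 - 5*J)) = 1/(-10 - 4*J))
f = 38 (f = 1/(-1/(10 + 4*(-12))) = 1/(-1/(10 - 48)) = 1/(-1/(-38)) = 1/(-1*(-1/38)) = 1/(1/38) = 38)
f*(-5 + 4*W(0)) = 38*(-5 + 4*(2*0)) = 38*(-5 + 4*0) = 38*(-5 + 0) = 38*(-5) = -190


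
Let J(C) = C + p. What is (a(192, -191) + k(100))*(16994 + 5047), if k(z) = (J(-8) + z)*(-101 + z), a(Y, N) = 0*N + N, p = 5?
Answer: -6347808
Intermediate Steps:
J(C) = 5 + C (J(C) = C + 5 = 5 + C)
a(Y, N) = N (a(Y, N) = 0 + N = N)
k(z) = (-101 + z)*(-3 + z) (k(z) = ((5 - 8) + z)*(-101 + z) = (-3 + z)*(-101 + z) = (-101 + z)*(-3 + z))
(a(192, -191) + k(100))*(16994 + 5047) = (-191 + (303 + 100² - 104*100))*(16994 + 5047) = (-191 + (303 + 10000 - 10400))*22041 = (-191 - 97)*22041 = -288*22041 = -6347808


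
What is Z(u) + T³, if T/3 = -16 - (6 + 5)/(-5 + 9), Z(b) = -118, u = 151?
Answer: -11398177/64 ≈ -1.7810e+5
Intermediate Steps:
T = -225/4 (T = 3*(-16 - (6 + 5)/(-5 + 9)) = 3*(-16 - 11/4) = 3*(-75/4) = -225/4 ≈ -56.250)
Z(u) + T³ = -118 + (-225/4)³ = -118 - 11390625/64 = -11398177/64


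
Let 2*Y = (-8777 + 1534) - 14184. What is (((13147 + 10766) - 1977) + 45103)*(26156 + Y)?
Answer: 2070499515/2 ≈ 1.0352e+9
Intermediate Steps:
Y = -21427/2 (Y = ((-8777 + 1534) - 14184)/2 = (-7243 - 14184)/2 = (½)*(-21427) = -21427/2 ≈ -10714.)
(((13147 + 10766) - 1977) + 45103)*(26156 + Y) = (((13147 + 10766) - 1977) + 45103)*(26156 - 21427/2) = ((23913 - 1977) + 45103)*(30885/2) = (21936 + 45103)*(30885/2) = 67039*(30885/2) = 2070499515/2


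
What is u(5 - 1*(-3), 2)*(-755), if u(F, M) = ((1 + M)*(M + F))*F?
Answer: -181200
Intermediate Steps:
u(F, M) = F*(1 + M)*(F + M) (u(F, M) = ((1 + M)*(F + M))*F = F*(1 + M)*(F + M))
u(5 - 1*(-3), 2)*(-755) = ((5 - 1*(-3))*((5 - 1*(-3)) + 2 + 2² + (5 - 1*(-3))*2))*(-755) = ((5 + 3)*((5 + 3) + 2 + 4 + (5 + 3)*2))*(-755) = (8*(8 + 2 + 4 + 8*2))*(-755) = (8*(8 + 2 + 4 + 16))*(-755) = (8*30)*(-755) = 240*(-755) = -181200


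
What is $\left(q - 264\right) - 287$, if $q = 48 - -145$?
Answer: $-358$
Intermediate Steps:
$q = 193$ ($q = 48 + 145 = 193$)
$\left(q - 264\right) - 287 = \left(193 - 264\right) - 287 = -71 - 287 = -358$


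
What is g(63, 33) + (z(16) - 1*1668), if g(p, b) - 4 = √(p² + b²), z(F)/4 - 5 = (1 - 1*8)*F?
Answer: -2092 + 3*√562 ≈ -2020.9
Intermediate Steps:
z(F) = 20 - 28*F (z(F) = 20 + 4*((1 - 1*8)*F) = 20 + 4*((1 - 8)*F) = 20 + 4*(-7*F) = 20 - 28*F)
g(p, b) = 4 + √(b² + p²) (g(p, b) = 4 + √(p² + b²) = 4 + √(b² + p²))
g(63, 33) + (z(16) - 1*1668) = (4 + √(33² + 63²)) + ((20 - 28*16) - 1*1668) = (4 + √(1089 + 3969)) + ((20 - 448) - 1668) = (4 + √5058) + (-428 - 1668) = (4 + 3*√562) - 2096 = -2092 + 3*√562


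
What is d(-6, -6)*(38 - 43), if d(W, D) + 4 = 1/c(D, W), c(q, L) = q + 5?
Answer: 25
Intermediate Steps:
c(q, L) = 5 + q
d(W, D) = -4 + 1/(5 + D)
d(-6, -6)*(38 - 43) = ((-19 - 4*(-6))/(5 - 6))*(38 - 43) = ((-19 + 24)/(-1))*(-5) = -1*5*(-5) = -5*(-5) = 25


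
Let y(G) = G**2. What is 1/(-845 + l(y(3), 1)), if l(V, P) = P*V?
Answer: -1/836 ≈ -0.0011962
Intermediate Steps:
1/(-845 + l(y(3), 1)) = 1/(-845 + 1*3**2) = 1/(-845 + 1*9) = 1/(-845 + 9) = 1/(-836) = -1/836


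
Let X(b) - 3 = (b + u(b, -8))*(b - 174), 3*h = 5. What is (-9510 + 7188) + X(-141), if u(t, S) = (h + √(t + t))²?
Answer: 130051 - 1050*I*√282 ≈ 1.3005e+5 - 17633.0*I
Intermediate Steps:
h = 5/3 (h = (⅓)*5 = 5/3 ≈ 1.6667)
u(t, S) = (5/3 + √2*√t)² (u(t, S) = (5/3 + √(t + t))² = (5/3 + √(2*t))² = (5/3 + √2*√t)²)
X(b) = 3 + (-174 + b)*(b + (5 + 3*√2*√b)²/9) (X(b) = 3 + (b + (5 + 3*√2*√b)²/9)*(b - 174) = 3 + (b + (5 + 3*√2*√b)²/9)*(-174 + b) = 3 + (-174 + b)*(b + (5 + 3*√2*√b)²/9))
(-9510 + 7188) + X(-141) = (-9510 + 7188) + (-1441/3 + 3*(-141)² - 4673/9*(-141) - 580*√2*√(-141) + 10*√2*(-141)^(3/2)/3) = -2322 + (-1441/3 + 3*19881 + 219631/3 - 580*√2*I*√141 + 10*√2*(-141*I*√141)/3) = -2322 + (-1441/3 + 59643 + 219631/3 - 580*I*√282 - 470*I*√282) = -2322 + (132373 - 1050*I*√282) = 130051 - 1050*I*√282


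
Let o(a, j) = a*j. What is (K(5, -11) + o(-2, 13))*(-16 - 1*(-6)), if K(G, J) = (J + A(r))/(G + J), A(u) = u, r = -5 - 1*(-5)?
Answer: 725/3 ≈ 241.67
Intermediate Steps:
r = 0 (r = -5 + 5 = 0)
K(G, J) = J/(G + J) (K(G, J) = (J + 0)/(G + J) = J/(G + J))
(K(5, -11) + o(-2, 13))*(-16 - 1*(-6)) = (-11/(5 - 11) - 2*13)*(-16 - 1*(-6)) = (-11/(-6) - 26)*(-16 + 6) = (-11*(-⅙) - 26)*(-10) = (11/6 - 26)*(-10) = -145/6*(-10) = 725/3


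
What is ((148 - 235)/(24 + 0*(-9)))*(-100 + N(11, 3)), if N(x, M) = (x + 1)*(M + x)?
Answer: -493/2 ≈ -246.50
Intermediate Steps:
N(x, M) = (1 + x)*(M + x)
((148 - 235)/(24 + 0*(-9)))*(-100 + N(11, 3)) = ((148 - 235)/(24 + 0*(-9)))*(-100 + (3 + 11 + 11² + 3*11)) = (-87/(24 + 0))*(-100 + (3 + 11 + 121 + 33)) = (-87/24)*(-100 + 168) = -87*1/24*68 = -29/8*68 = -493/2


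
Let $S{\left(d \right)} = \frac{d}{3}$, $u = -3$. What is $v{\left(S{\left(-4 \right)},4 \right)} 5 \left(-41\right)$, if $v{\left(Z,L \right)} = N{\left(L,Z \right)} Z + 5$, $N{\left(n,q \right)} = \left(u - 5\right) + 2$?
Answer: $-2665$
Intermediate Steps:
$S{\left(d \right)} = \frac{d}{3}$ ($S{\left(d \right)} = d \frac{1}{3} = \frac{d}{3}$)
$N{\left(n,q \right)} = -6$ ($N{\left(n,q \right)} = \left(-3 - 5\right) + 2 = -8 + 2 = -6$)
$v{\left(Z,L \right)} = 5 - 6 Z$ ($v{\left(Z,L \right)} = - 6 Z + 5 = 5 - 6 Z$)
$v{\left(S{\left(-4 \right)},4 \right)} 5 \left(-41\right) = \left(5 - 6 \cdot \frac{1}{3} \left(-4\right)\right) 5 \left(-41\right) = \left(5 - -8\right) 5 \left(-41\right) = \left(5 + 8\right) 5 \left(-41\right) = 13 \cdot 5 \left(-41\right) = 65 \left(-41\right) = -2665$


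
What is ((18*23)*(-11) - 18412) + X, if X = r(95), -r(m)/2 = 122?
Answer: -23210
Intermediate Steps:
r(m) = -244 (r(m) = -2*122 = -244)
X = -244
((18*23)*(-11) - 18412) + X = ((18*23)*(-11) - 18412) - 244 = (414*(-11) - 18412) - 244 = (-4554 - 18412) - 244 = -22966 - 244 = -23210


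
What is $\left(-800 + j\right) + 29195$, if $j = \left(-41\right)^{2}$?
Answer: $30076$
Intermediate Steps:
$j = 1681$
$\left(-800 + j\right) + 29195 = \left(-800 + 1681\right) + 29195 = 881 + 29195 = 30076$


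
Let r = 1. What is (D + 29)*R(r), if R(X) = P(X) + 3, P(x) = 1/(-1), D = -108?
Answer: -158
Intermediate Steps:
P(x) = -1
R(X) = 2 (R(X) = -1 + 3 = 2)
(D + 29)*R(r) = (-108 + 29)*2 = -79*2 = -158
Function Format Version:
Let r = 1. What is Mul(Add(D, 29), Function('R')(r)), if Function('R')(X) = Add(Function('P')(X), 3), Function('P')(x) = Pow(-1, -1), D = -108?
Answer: -158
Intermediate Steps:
Function('P')(x) = -1
Function('R')(X) = 2 (Function('R')(X) = Add(-1, 3) = 2)
Mul(Add(D, 29), Function('R')(r)) = Mul(Add(-108, 29), 2) = Mul(-79, 2) = -158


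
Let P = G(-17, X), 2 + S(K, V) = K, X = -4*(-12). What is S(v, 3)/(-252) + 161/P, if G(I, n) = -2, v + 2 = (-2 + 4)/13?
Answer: -65917/819 ≈ -80.485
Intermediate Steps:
v = -24/13 (v = -2 + (-2 + 4)/13 = -2 + 2*(1/13) = -2 + 2/13 = -24/13 ≈ -1.8462)
X = 48
S(K, V) = -2 + K
P = -2
S(v, 3)/(-252) + 161/P = (-2 - 24/13)/(-252) + 161/(-2) = -50/13*(-1/252) + 161*(-1/2) = 25/1638 - 161/2 = -65917/819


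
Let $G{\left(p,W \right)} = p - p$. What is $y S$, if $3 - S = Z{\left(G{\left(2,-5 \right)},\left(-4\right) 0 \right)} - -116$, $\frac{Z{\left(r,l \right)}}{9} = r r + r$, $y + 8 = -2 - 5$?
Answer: $1695$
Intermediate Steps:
$y = -15$ ($y = -8 - 7 = -15$)
$G{\left(p,W \right)} = 0$
$Z{\left(r,l \right)} = 9 r + 9 r^{2}$ ($Z{\left(r,l \right)} = 9 \left(r r + r\right) = 9 \left(r^{2} + r\right) = 9 \left(r + r^{2}\right) = 9 r + 9 r^{2}$)
$S = -113$ ($S = 3 - \left(9 \cdot 0 \left(1 + 0\right) - -116\right) = 3 - \left(9 \cdot 0 \cdot 1 + 116\right) = 3 - \left(0 + 116\right) = 3 - 116 = -113$)
$y S = \left(-15\right) \left(-113\right) = 1695$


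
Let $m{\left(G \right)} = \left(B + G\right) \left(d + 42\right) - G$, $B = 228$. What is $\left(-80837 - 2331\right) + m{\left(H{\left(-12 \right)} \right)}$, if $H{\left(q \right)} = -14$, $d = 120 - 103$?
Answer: $-70528$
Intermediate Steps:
$d = 17$ ($d = 120 - 103 = 17$)
$m{\left(G \right)} = 13452 + 58 G$ ($m{\left(G \right)} = \left(228 + G\right) \left(17 + 42\right) - G = \left(228 + G\right) 59 - G = \left(13452 + 59 G\right) - G = 13452 + 58 G$)
$\left(-80837 - 2331\right) + m{\left(H{\left(-12 \right)} \right)} = \left(-80837 - 2331\right) + \left(13452 + 58 \left(-14\right)\right) = -83168 + \left(13452 - 812\right) = -83168 + 12640 = -70528$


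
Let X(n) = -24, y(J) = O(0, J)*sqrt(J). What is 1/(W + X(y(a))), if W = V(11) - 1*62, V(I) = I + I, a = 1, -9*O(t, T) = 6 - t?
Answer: -1/64 ≈ -0.015625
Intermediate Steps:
O(t, T) = -2/3 + t/9 (O(t, T) = -(6 - t)/9 = -2/3 + t/9)
V(I) = 2*I
y(J) = -2*sqrt(J)/3 (y(J) = (-2/3 + (1/9)*0)*sqrt(J) = (-2/3 + 0)*sqrt(J) = -2*sqrt(J)/3)
W = -40 (W = 2*11 - 1*62 = 22 - 62 = -40)
1/(W + X(y(a))) = 1/(-40 - 24) = 1/(-64) = -1/64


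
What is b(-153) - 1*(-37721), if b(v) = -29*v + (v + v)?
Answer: 41852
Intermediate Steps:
b(v) = -27*v (b(v) = -29*v + 2*v = -27*v)
b(-153) - 1*(-37721) = -27*(-153) - 1*(-37721) = 4131 + 37721 = 41852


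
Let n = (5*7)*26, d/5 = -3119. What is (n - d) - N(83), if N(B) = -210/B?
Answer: 1370125/83 ≈ 16508.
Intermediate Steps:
d = -15595 (d = 5*(-3119) = -15595)
n = 910 (n = 35*26 = 910)
(n - d) - N(83) = (910 - 1*(-15595)) - (-210)/83 = (910 + 15595) - (-210)/83 = 16505 - 1*(-210/83) = 16505 + 210/83 = 1370125/83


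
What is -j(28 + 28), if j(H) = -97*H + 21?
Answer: 5411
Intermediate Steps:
j(H) = 21 - 97*H
-j(28 + 28) = -(21 - 97*(28 + 28)) = -(21 - 97*56) = -(21 - 5432) = -1*(-5411) = 5411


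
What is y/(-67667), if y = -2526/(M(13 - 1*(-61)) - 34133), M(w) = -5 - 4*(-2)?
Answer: -1263/1154737355 ≈ -1.0938e-6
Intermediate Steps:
M(w) = 3 (M(w) = -5 + 8 = 3)
y = 1263/17065 (y = -2526/(3 - 34133) = -2526/(-34130) = -2526*(-1/34130) = 1263/17065 ≈ 0.074011)
y/(-67667) = (1263/17065)/(-67667) = (1263/17065)*(-1/67667) = -1263/1154737355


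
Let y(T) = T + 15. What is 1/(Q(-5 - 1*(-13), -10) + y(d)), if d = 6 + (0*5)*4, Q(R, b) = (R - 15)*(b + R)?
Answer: 1/35 ≈ 0.028571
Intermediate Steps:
Q(R, b) = (-15 + R)*(R + b)
d = 6 (d = 6 + 0*4 = 6 + 0 = 6)
y(T) = 15 + T
1/(Q(-5 - 1*(-13), -10) + y(d)) = 1/(((-5 - 1*(-13))² - 15*(-5 - 1*(-13)) - 15*(-10) + (-5 - 1*(-13))*(-10)) + (15 + 6)) = 1/(((-5 + 13)² - 15*(-5 + 13) + 150 + (-5 + 13)*(-10)) + 21) = 1/((8² - 15*8 + 150 + 8*(-10)) + 21) = 1/((64 - 120 + 150 - 80) + 21) = 1/(14 + 21) = 1/35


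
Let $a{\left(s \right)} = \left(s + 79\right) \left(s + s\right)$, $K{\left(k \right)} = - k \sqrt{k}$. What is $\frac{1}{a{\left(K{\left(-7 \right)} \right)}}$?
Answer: $- \frac{\sqrt{7}}{- 7742 i + 686 \sqrt{7}} \approx -7.5942 \cdot 10^{-5} - 0.00032394 i$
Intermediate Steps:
$K{\left(k \right)} = - k^{\frac{3}{2}}$
$a{\left(s \right)} = 2 s \left(79 + s\right)$ ($a{\left(s \right)} = \left(79 + s\right) 2 s = 2 s \left(79 + s\right)$)
$\frac{1}{a{\left(K{\left(-7 \right)} \right)}} = \frac{1}{2 \left(- \left(-7\right)^{\frac{3}{2}}\right) \left(79 - \left(-7\right)^{\frac{3}{2}}\right)} = \frac{1}{2 \left(- \left(-7\right) i \sqrt{7}\right) \left(79 - - 7 i \sqrt{7}\right)} = \frac{1}{2 \cdot 7 i \sqrt{7} \left(79 + 7 i \sqrt{7}\right)} = \frac{1}{14 i \sqrt{7} \left(79 + 7 i \sqrt{7}\right)} = - \frac{i \sqrt{7}}{98 \left(79 + 7 i \sqrt{7}\right)}$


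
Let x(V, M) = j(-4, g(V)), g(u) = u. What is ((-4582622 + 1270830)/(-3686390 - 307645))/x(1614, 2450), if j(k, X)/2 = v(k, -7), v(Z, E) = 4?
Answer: 413974/3994035 ≈ 0.10365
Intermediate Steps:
j(k, X) = 8 (j(k, X) = 2*4 = 8)
x(V, M) = 8
((-4582622 + 1270830)/(-3686390 - 307645))/x(1614, 2450) = ((-4582622 + 1270830)/(-3686390 - 307645))/8 = -3311792/(-3994035)*(⅛) = -3311792*(-1/3994035)*(⅛) = (3311792/3994035)*(⅛) = 413974/3994035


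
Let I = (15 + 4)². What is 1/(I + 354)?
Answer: 1/715 ≈ 0.0013986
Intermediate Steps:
I = 361 (I = 19² = 361)
1/(I + 354) = 1/(361 + 354) = 1/715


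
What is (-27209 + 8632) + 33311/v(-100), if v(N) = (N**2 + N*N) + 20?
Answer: -371878229/20020 ≈ -18575.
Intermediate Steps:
v(N) = 20 + 2*N**2 (v(N) = (N**2 + N**2) + 20 = 2*N**2 + 20 = 20 + 2*N**2)
(-27209 + 8632) + 33311/v(-100) = (-27209 + 8632) + 33311/(20 + 2*(-100)**2) = -18577 + 33311/(20 + 2*10000) = -18577 + 33311/(20 + 20000) = -18577 + 33311/20020 = -371878229/20020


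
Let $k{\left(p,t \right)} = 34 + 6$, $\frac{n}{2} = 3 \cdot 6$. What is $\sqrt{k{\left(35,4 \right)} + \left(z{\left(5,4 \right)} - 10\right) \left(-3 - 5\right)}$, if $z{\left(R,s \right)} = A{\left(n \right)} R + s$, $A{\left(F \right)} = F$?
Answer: $26 i \sqrt{2} \approx 36.77 i$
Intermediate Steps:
$n = 36$ ($n = 2 \cdot 3 \cdot 6 = 2 \cdot 18 = 36$)
$z{\left(R,s \right)} = s + 36 R$ ($z{\left(R,s \right)} = 36 R + s = s + 36 R$)
$k{\left(p,t \right)} = 40$
$\sqrt{k{\left(35,4 \right)} + \left(z{\left(5,4 \right)} - 10\right) \left(-3 - 5\right)} = \sqrt{40 + \left(\left(4 + 36 \cdot 5\right) - 10\right) \left(-3 - 5\right)} = \sqrt{40 + \left(\left(4 + 180\right) - 10\right) \left(-3 - 5\right)} = \sqrt{40 + \left(184 - 10\right) \left(-8\right)} = \sqrt{40 + 174 \left(-8\right)} = \sqrt{40 - 1392} = \sqrt{-1352} = 26 i \sqrt{2}$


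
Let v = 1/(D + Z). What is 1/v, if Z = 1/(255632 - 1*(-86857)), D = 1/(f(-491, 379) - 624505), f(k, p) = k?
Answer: 94169/71351418348 ≈ 1.3198e-6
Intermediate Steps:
D = -1/624996 (D = 1/(-491 - 624505) = 1/(-624996) = -1/624996 ≈ -1.6000e-6)
Z = 1/342489 (Z = 1/(255632 + 86857) = 1/342489 ≈ 2.9198e-6)
v = 71351418348/94169 (v = 1/(-1/624996 + 1/342489) = 1/(94169/71351418348) = 71351418348/94169 ≈ 7.5770e+5)
1/v = 1/(71351418348/94169) = 94169/71351418348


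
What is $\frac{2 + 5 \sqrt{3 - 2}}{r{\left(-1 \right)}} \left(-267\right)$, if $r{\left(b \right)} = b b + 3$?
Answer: $- \frac{1869}{4} \approx -467.25$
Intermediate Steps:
$r{\left(b \right)} = 3 + b^{2}$ ($r{\left(b \right)} = b^{2} + 3 = 3 + b^{2}$)
$\frac{2 + 5 \sqrt{3 - 2}}{r{\left(-1 \right)}} \left(-267\right) = \frac{2 + 5 \sqrt{3 - 2}}{3 + \left(-1\right)^{2}} \left(-267\right) = \frac{2 + 5 \sqrt{1}}{3 + 1} \left(-267\right) = \frac{2 + 5 \cdot 1}{4} \left(-267\right) = \left(2 + 5\right) \frac{1}{4} \left(-267\right) = 7 \cdot \frac{1}{4} \left(-267\right) = \frac{7}{4} \left(-267\right) = - \frac{1869}{4}$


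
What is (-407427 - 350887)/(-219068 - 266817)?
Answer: 758314/485885 ≈ 1.5607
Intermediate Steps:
(-407427 - 350887)/(-219068 - 266817) = -758314/(-485885) = -758314*(-1/485885) = 758314/485885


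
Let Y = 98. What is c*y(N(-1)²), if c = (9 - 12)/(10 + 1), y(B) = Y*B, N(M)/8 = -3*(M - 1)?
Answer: -677376/11 ≈ -61580.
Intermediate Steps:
N(M) = 24 - 24*M (N(M) = 8*(-3*(M - 1)) = 8*(-3*(-1 + M)) = 8*(3 - 3*M) = 24 - 24*M)
y(B) = 98*B
c = -3/11 ≈ -0.27273
c*y(N(-1)²) = -294*(24 - 24*(-1))²/11 = -294*(24 + 24)²/11 = -294*48²/11 = -294*2304/11 = -3/11*225792 = -677376/11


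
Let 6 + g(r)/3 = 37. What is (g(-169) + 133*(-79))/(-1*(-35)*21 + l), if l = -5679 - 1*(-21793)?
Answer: -10414/16849 ≈ -0.61808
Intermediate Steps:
g(r) = 93 (g(r) = -18 + 3*37 = -18 + 111 = 93)
l = 16114 (l = -5679 + 21793 = 16114)
(g(-169) + 133*(-79))/(-1*(-35)*21 + l) = (93 + 133*(-79))/(-1*(-35)*21 + 16114) = (93 - 10507)/(35*21 + 16114) = -10414/(735 + 16114) = -10414/16849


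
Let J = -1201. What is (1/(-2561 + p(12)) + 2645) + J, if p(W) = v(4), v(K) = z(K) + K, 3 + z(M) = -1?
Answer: 3698083/2561 ≈ 1444.0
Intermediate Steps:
z(M) = -4 (z(M) = -3 - 1 = -4)
v(K) = -4 + K
p(W) = 0 (p(W) = -4 + 4 = 0)
(1/(-2561 + p(12)) + 2645) + J = (1/(-2561 + 0) + 2645) - 1201 = (1/(-2561) + 2645) - 1201 = (-1/2561 + 2645) - 1201 = 6773844/2561 - 1201 = 3698083/2561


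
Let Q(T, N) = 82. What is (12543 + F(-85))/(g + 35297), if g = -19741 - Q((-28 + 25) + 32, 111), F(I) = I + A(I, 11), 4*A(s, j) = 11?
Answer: 49843/61896 ≈ 0.80527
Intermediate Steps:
A(s, j) = 11/4 (A(s, j) = (¼)*11 = 11/4)
F(I) = 11/4 + I (F(I) = I + 11/4 = 11/4 + I)
g = -19823 (g = -19741 - 1*82 = -19741 - 82 = -19823)
(12543 + F(-85))/(g + 35297) = (12543 + (11/4 - 85))/(-19823 + 35297) = (12543 - 329/4)/15474 = (49843/4)*(1/15474) = 49843/61896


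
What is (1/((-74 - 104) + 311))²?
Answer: 1/17689 ≈ 5.6532e-5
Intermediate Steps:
(1/((-74 - 104) + 311))² = (1/(-178 + 311))² = (1/133)² = 1/17689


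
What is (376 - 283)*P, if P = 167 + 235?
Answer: 37386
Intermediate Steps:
P = 402
(376 - 283)*P = (376 - 283)*402 = 93*402 = 37386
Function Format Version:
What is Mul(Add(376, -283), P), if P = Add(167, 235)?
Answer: 37386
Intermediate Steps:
P = 402
Mul(Add(376, -283), P) = Mul(Add(376, -283), 402) = Mul(93, 402) = 37386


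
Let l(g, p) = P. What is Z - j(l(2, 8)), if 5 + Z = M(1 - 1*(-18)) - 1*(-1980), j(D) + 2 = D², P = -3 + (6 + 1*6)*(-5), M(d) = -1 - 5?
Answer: -1998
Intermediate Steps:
M(d) = -6
P = -63 (P = -3 + (6 + 6)*(-5) = -3 + 12*(-5) = -3 - 60 = -63)
l(g, p) = -63
j(D) = -2 + D²
Z = 1969 (Z = -5 + (-6 - 1*(-1980)) = -5 + (-6 + 1980) = -5 + 1974 = 1969)
Z - j(l(2, 8)) = 1969 - (-2 + (-63)²) = 1969 - (-2 + 3969) = 1969 - 1*3967 = 1969 - 3967 = -1998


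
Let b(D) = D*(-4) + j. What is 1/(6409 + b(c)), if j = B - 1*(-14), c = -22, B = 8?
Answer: 1/6519 ≈ 0.00015340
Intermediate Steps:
j = 22 (j = 8 - 1*(-14) = 8 + 14 = 22)
b(D) = 22 - 4*D (b(D) = D*(-4) + 22 = -4*D + 22 = 22 - 4*D)
1/(6409 + b(c)) = 1/(6409 + (22 - 4*(-22))) = 1/(6409 + (22 + 88)) = 1/(6409 + 110) = 1/6519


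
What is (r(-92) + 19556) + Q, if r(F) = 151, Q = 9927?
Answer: 29634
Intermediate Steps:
(r(-92) + 19556) + Q = (151 + 19556) + 9927 = 19707 + 9927 = 29634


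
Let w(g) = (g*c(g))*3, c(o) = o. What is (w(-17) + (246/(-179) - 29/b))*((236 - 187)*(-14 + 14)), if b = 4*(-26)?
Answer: 0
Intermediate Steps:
w(g) = 3*g² (w(g) = (g*g)*3 = g²*3 = 3*g²)
b = -104
(w(-17) + (246/(-179) - 29/b))*((236 - 187)*(-14 + 14)) = (3*(-17)² + (246/(-179) - 29/(-104)))*((236 - 187)*(-14 + 14)) = (3*289 + (246*(-1/179) - 29*(-1/104)))*(49*0) = (867 + (-246/179 + 29/104))*0 = (867 - 20393/18616)*0 = (16119679/18616)*0 = 0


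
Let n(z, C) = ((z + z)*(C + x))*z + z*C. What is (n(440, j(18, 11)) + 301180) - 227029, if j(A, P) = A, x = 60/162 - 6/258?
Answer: 8343031631/1161 ≈ 7.1861e+6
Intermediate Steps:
x = 403/1161 (x = 60*(1/162) - 6*1/258 = 10/27 - 1/43 = 403/1161 ≈ 0.34711)
n(z, C) = C*z + 2*z**2*(403/1161 + C) (n(z, C) = ((z + z)*(C + 403/1161))*z + z*C = ((2*z)*(403/1161 + C))*z + C*z = (2*z*(403/1161 + C))*z + C*z = 2*z**2*(403/1161 + C) + C*z = C*z + 2*z**2*(403/1161 + C))
(n(440, j(18, 11)) + 301180) - 227029 = ((1/1161)*440*(806*440 + 1161*18 + 2322*18*440) + 301180) - 227029 = ((1/1161)*440*(354640 + 20898 + 18390240) + 301180) - 227029 = ((1/1161)*440*18765778 + 301180) - 227029 = (8256942320/1161 + 301180) - 227029 = 8606612300/1161 - 227029 = 8343031631/1161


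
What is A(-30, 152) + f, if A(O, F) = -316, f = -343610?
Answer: -343926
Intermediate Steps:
A(-30, 152) + f = -316 - 343610 = -343926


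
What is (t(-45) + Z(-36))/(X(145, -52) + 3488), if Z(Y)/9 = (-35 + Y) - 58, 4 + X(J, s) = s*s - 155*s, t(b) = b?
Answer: -603/7124 ≈ -0.084643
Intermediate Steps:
X(J, s) = -4 + s**2 - 155*s (X(J, s) = -4 + (s*s - 155*s) = -4 + (s**2 - 155*s) = -4 + s**2 - 155*s)
Z(Y) = -837 + 9*Y (Z(Y) = 9*((-35 + Y) - 58) = 9*(-93 + Y) = -837 + 9*Y)
(t(-45) + Z(-36))/(X(145, -52) + 3488) = (-45 + (-837 + 9*(-36)))/((-4 + (-52)**2 - 155*(-52)) + 3488) = (-45 + (-837 - 324))/((-4 + 2704 + 8060) + 3488) = (-45 - 1161)/(10760 + 3488) = -1206/14248 = -1206*1/14248 = -603/7124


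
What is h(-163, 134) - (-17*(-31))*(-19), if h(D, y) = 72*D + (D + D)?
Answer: -2049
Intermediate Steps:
h(D, y) = 74*D (h(D, y) = 72*D + 2*D = 74*D)
h(-163, 134) - (-17*(-31))*(-19) = 74*(-163) - (-17*(-31))*(-19) = -12062 - 527*(-19) = -12062 - 1*(-10013) = -12062 + 10013 = -2049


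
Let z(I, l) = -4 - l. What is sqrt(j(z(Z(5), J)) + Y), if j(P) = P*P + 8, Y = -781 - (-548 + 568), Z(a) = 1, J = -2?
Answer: I*sqrt(789) ≈ 28.089*I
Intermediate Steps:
Y = -801 (Y = -781 - 1*20 = -781 - 20 = -801)
j(P) = 8 + P**2 (j(P) = P**2 + 8 = 8 + P**2)
sqrt(j(z(Z(5), J)) + Y) = sqrt((8 + (-4 - 1*(-2))**2) - 801) = sqrt((8 + (-4 + 2)**2) - 801) = sqrt((8 + (-2)**2) - 801) = sqrt((8 + 4) - 801) = sqrt(12 - 801) = sqrt(-789) = I*sqrt(789)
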